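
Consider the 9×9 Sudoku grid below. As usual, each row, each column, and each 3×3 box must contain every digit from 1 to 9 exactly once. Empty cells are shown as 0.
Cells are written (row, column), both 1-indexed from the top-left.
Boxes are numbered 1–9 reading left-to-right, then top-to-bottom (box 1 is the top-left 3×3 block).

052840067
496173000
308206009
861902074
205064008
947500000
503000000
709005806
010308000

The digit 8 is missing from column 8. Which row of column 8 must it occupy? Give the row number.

Consider where 8 can go in column 8.
(3,8) is out (row 3 already has a 8). (5,8) is out (row 5 already has a 8). (6,8) is out (box 6 already has a 8). (7,8) is out (box 9 already has a 8). The remaining empty cells in column 8 are similarly blocked.
So the only cell in column 8 that can hold 8 is (2,8).
That is row 2.

2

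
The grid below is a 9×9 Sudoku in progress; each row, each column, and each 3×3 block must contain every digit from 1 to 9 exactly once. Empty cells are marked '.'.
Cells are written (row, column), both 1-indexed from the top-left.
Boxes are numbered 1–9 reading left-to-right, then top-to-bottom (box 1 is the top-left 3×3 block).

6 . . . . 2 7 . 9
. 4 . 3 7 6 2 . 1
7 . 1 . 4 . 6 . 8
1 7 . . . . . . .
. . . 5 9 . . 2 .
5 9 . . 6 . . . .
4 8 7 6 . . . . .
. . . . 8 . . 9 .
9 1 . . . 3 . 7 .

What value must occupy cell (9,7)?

Cell (9,7) itself could take any of {4, 5, 8} by direct elimination.
Consider where 8 can go in row 9.
(9,3) is out (box 7 already has a 8).
(9,4) is out (box 8 already has a 8).
(9,5) is out (column 5 already has a 8).
(9,9) is out (column 9 already has a 8).
So the only cell in row 9 that can hold 8 is (9,7).
Therefore (9,7) = 8.

8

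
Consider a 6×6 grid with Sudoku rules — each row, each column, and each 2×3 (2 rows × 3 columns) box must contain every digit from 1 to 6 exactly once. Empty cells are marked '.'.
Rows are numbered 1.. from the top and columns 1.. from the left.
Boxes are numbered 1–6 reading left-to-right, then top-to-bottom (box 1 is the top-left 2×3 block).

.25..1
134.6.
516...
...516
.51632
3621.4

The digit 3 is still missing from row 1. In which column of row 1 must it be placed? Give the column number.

Consider where 3 can go in row 1.
row 1, column 1 is out (column 1 already has a 3).
row 1, column 5 is out (column 5 already has a 3).
So the only cell in row 1 that can hold 3 is row 1, column 4.
That is column 4.

4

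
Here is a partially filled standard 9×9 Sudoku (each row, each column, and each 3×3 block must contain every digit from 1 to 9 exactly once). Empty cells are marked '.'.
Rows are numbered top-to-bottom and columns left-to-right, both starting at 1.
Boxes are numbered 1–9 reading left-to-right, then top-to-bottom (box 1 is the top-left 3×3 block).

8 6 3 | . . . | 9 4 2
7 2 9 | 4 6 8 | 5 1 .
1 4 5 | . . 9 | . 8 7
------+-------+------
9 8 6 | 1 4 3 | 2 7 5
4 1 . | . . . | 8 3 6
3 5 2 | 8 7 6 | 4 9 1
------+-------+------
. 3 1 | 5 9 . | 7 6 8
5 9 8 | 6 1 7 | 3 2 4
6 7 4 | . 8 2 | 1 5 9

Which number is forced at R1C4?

7

Row 1 already contains {2, 3, 4, 6, 8, 9}.
Column 4 already contains {1, 4, 5, 6, 8}.
Its 3×3 block (box 2) already contains {4, 6, 8, 9}.
The only value from 1–9 not eliminated is 7, so R1C4 = 7.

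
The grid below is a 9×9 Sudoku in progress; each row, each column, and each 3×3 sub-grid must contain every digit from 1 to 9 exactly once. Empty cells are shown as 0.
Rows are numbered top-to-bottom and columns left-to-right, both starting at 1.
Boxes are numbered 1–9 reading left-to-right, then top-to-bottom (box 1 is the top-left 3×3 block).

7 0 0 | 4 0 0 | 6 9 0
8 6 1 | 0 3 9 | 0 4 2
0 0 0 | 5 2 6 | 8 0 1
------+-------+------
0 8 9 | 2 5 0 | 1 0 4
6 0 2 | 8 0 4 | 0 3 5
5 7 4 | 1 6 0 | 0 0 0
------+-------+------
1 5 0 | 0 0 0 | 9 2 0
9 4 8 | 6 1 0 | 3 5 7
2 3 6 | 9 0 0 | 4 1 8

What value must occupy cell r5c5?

Cell r5c5 itself could take any of {7, 9} by direct elimination.
Consider where 9 can go in column 5.
r1c5 is out (row 1 already has a 9).
r7c5 is out (row 7 already has a 9).
r9c5 is out (row 9 already has a 9).
So the only cell in column 5 that can hold 9 is r5c5.
Therefore r5c5 = 9.

9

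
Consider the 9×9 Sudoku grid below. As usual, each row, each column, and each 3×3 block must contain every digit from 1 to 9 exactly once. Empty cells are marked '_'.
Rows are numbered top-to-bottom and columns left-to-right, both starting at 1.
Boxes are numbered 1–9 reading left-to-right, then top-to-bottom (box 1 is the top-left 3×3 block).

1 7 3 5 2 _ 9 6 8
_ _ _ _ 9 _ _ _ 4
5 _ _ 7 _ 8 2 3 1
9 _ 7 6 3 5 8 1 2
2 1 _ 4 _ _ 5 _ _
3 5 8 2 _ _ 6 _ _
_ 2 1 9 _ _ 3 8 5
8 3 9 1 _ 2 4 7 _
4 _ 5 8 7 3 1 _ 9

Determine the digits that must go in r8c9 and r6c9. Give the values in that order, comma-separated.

For r8c9:
  Row 8 already contains {1, 2, 3, 4, 7, 8, 9}.
  Column 9 already contains {1, 2, 4, 5, 8, 9}.
  Its 3×3 block (box 9) already contains {1, 3, 4, 5, 7, 8, 9}.
  The only value from 1–9 not eliminated is 6, so r8c9 = 6.
For r6c9:
  Row 6 already contains {2, 3, 5, 6, 8}.
  Column 9 already contains {1, 2, 4, 5, 8, 9}.
  Its 3×3 block (box 6) already contains {1, 2, 5, 6, 8}.
  The only value from 1–9 not eliminated is 7, so r6c9 = 7.

6,7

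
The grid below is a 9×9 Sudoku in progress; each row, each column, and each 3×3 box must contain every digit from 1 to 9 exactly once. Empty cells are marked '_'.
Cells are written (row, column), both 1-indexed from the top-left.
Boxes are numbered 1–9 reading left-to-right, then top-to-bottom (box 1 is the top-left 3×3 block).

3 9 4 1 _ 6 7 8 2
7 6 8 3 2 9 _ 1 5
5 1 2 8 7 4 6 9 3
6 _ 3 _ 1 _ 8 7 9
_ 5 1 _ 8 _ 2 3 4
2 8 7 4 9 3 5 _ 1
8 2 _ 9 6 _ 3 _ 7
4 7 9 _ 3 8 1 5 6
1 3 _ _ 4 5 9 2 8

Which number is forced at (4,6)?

Row 4 already contains {1, 3, 6, 7, 8, 9}.
Column 6 already contains {3, 4, 5, 6, 8, 9}.
Its 3×3 block (box 5) already contains {1, 3, 4, 8, 9}.
The only value from 1–9 not eliminated is 2, so (4,6) = 2.

2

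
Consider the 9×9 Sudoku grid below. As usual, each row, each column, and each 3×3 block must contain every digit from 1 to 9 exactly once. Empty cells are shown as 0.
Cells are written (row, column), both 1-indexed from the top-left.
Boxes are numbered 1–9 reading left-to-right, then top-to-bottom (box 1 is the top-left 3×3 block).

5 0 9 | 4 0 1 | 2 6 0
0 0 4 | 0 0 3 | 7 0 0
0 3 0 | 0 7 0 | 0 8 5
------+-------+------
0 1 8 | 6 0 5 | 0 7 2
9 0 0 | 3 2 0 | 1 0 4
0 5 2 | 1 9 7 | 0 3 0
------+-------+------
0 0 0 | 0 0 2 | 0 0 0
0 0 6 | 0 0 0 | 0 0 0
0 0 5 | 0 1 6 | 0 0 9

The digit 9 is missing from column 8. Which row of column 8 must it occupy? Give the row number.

2

Consider where 9 can go in column 8.
(5,8) is out (row 5 already has a 9).
(7,8) is out (box 9 already has a 9).
(8,8) is out (box 9 already has a 9).
(9,8) is out (row 9 already has a 9).
So the only cell in column 8 that can hold 9 is (2,8).
That is row 2.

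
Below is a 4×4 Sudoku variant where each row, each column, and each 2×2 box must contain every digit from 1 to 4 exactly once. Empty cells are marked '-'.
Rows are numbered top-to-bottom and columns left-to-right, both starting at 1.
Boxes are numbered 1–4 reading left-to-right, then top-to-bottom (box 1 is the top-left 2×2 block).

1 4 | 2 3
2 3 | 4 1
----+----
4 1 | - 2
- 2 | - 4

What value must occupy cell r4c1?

Row 4 already contains {2, 4}.
Column 1 already contains {1, 2, 4}.
Its 2×2 block (box 3) already contains {1, 2, 4}.
The only value from 1–4 not eliminated is 3, so r4c1 = 3.

3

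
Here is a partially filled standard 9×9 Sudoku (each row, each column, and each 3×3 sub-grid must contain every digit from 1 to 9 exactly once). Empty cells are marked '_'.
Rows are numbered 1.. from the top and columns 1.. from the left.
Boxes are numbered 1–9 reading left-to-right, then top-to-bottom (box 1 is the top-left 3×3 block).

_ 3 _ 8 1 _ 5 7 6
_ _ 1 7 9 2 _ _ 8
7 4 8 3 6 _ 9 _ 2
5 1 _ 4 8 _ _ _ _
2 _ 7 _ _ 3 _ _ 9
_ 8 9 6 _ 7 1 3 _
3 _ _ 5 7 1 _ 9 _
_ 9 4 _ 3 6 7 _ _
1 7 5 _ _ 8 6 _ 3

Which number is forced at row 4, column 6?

9

Row 4 already contains {1, 4, 5, 8}.
Column 6 already contains {1, 2, 3, 6, 7, 8}.
Its 3×3 block (box 5) already contains {3, 4, 6, 7, 8}.
The only value from 1–9 not eliminated is 9, so row 4, column 6 = 9.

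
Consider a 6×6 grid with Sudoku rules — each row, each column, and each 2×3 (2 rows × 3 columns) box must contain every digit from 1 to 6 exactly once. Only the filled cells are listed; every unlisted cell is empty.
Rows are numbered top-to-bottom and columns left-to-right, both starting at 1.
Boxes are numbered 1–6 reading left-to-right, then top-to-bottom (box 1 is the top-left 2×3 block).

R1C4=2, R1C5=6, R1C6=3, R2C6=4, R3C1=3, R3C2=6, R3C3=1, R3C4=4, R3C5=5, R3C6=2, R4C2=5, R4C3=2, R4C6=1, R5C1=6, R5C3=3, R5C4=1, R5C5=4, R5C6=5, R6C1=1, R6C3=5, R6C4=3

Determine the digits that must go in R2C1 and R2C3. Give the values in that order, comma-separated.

2,6

For R2C1:
  Consider where 2 can go in column 1.
  R1C1 is out (row 1 already has a 2).
  R4C1 is out (row 4 already has a 2).
  So the only cell in column 1 that can hold 2 is R2C1.
  So R2C1 = 2.
For R2C3:
  Row 2 already contains {4}.
  Column 3 already contains {1, 2, 3, 5}.
  Its 2×3 block (box 1) already contains {}.
  The only value from 1–6 not eliminated is 6, so R2C3 = 6.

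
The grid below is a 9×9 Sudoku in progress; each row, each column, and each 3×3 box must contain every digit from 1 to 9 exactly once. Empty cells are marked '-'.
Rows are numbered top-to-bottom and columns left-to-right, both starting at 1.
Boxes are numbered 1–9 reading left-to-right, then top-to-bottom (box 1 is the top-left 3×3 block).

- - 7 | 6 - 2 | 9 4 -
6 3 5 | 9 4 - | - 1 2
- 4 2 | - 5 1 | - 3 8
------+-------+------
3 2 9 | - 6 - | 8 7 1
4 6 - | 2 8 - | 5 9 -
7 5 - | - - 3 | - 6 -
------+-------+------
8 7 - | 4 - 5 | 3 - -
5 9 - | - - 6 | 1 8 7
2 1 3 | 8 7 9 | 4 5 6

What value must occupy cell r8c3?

4

Row 8 already contains {1, 5, 6, 7, 8, 9}.
Column 3 already contains {2, 3, 5, 7, 9}.
Its 3×3 block (box 7) already contains {1, 2, 3, 5, 7, 8, 9}.
The only value from 1–9 not eliminated is 4, so r8c3 = 4.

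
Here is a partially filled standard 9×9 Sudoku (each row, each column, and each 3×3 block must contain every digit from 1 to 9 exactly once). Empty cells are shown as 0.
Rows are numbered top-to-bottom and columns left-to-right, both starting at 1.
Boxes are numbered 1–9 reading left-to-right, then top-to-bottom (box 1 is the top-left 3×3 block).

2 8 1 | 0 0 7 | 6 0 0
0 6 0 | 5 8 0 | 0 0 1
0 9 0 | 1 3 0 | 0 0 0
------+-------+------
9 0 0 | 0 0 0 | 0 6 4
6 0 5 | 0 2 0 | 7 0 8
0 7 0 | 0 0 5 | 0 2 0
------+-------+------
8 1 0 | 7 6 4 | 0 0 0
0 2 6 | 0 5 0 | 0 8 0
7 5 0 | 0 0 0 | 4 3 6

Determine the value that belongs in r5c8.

Cell r5c8 itself could take any of {1, 9} by direct elimination.
Consider where 1 can go in column 8.
r1c8 is out (row 1 already has a 1).
r2c8 is out (row 2 already has a 1).
r3c8 is out (row 3 already has a 1).
r7c8 is out (row 7 already has a 1).
So the only cell in column 8 that can hold 1 is r5c8.
Therefore r5c8 = 1.

1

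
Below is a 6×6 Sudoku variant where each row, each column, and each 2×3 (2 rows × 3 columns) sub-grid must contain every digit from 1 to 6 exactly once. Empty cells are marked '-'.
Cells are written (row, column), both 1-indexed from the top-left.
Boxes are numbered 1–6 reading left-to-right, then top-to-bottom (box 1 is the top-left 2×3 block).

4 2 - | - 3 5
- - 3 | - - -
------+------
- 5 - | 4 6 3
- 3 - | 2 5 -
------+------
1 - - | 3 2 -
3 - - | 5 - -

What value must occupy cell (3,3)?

1

Cell (3,3) itself could take any of {1, 2} by direct elimination.
Consider where 1 can go in row 3.
(3,1) is out (column 1 already has a 1).
So the only cell in row 3 that can hold 1 is (3,3).
Therefore (3,3) = 1.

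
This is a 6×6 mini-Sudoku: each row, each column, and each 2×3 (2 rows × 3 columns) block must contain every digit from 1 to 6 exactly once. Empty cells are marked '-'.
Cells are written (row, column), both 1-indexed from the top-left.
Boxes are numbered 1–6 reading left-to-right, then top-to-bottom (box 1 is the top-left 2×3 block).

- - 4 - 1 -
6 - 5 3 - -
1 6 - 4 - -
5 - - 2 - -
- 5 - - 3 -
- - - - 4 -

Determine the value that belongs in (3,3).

Cell (3,3) itself could take any of {2, 3} by direct elimination.
Consider where 2 can go in box 3.
(4,2) is out (row 4 already has a 2).
(4,3) is out (row 4 already has a 2).
So the only cell in box 3 that can hold 2 is (3,3).
Therefore (3,3) = 2.

2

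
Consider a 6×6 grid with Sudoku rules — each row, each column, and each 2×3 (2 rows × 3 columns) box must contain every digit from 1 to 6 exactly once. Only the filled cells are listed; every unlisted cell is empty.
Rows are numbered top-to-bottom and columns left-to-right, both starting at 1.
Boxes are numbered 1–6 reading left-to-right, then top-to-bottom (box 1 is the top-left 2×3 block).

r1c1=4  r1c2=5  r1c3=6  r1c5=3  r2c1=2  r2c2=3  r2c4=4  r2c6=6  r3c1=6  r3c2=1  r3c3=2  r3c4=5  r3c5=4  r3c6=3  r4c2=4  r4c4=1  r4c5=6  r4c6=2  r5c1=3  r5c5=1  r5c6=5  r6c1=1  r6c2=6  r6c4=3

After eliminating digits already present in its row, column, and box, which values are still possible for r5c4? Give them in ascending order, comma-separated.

Row 5 already contains {1, 3, 5}.
Column 4 already contains {1, 3, 4, 5}.
Its 2×3 block (box 6) already contains {1, 3, 5}.
Removing those from 1–6 leaves {2, 6} as the candidates for r5c4.

2,6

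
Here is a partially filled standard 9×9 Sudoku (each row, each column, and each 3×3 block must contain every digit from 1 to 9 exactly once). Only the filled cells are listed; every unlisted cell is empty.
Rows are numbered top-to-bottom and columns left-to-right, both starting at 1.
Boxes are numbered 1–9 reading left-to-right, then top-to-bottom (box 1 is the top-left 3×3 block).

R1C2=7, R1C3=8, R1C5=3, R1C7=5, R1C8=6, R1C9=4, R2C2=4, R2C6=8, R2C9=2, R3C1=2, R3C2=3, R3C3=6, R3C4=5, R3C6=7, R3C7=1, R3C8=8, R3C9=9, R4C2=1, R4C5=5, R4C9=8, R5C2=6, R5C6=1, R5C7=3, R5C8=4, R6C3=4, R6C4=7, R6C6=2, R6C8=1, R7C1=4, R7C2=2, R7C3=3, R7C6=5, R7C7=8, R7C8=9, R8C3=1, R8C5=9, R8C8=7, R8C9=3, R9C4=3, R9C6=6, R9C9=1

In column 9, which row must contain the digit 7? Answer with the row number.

Consider where 7 can go in column 9.
R6C9 is out (row 6 already has a 7).
R7C9 is out (box 9 already has a 7).
So the only cell in column 9 that can hold 7 is R5C9.
That is row 5.

5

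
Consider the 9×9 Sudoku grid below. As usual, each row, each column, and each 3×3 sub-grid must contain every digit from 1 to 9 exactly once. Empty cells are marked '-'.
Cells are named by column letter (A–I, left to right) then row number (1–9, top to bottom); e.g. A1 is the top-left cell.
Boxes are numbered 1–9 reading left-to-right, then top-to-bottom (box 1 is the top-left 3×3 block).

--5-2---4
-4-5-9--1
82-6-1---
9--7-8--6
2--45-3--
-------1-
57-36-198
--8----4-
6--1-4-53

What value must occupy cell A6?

Cell A6 itself could take any of {3, 4, 7} by direct elimination.
Consider where 4 can go in column A.
A1 is out (row 1 already has a 4).
A2 is out (row 2 already has a 4).
A8 is out (row 8 already has a 4).
So the only cell in column A that can hold 4 is A6.
Therefore A6 = 4.

4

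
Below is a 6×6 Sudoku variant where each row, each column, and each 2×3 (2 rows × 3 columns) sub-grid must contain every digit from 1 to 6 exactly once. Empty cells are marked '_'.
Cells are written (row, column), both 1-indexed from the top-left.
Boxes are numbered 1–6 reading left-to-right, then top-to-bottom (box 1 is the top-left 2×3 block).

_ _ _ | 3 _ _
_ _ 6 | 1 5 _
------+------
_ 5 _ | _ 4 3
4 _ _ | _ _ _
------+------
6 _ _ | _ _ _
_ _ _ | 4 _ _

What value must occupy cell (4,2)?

Cell (4,2) itself could take any of {1, 2, 3, 6} by direct elimination.
Consider where 6 can go in column 2.
(1,2) is out (box 1 already has a 6).
(2,2) is out (row 2 already has a 6).
(5,2) is out (row 5 already has a 6).
(6,2) is out (box 5 already has a 6).
So the only cell in column 2 that can hold 6 is (4,2).
Therefore (4,2) = 6.

6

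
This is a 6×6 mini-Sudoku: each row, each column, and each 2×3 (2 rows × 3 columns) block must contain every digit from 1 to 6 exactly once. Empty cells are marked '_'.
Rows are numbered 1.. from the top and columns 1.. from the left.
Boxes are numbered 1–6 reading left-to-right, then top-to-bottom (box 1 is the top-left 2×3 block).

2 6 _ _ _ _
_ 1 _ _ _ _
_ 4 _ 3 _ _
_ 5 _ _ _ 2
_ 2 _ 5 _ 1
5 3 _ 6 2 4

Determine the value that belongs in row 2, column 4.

2

Cell row 2, column 4 itself could take any of {2, 4} by direct elimination.
Consider where 2 can go in box 2.
row 1, column 4 is out (row 1 already has a 2).
row 1, column 5 is out (row 1 already has a 2).
row 1, column 6 is out (row 1 already has a 2).
row 2, column 5 is out (column 5 already has a 2).
row 2, column 6 is out (column 6 already has a 2).
So the only cell in box 2 that can hold 2 is row 2, column 4.
Therefore row 2, column 4 = 2.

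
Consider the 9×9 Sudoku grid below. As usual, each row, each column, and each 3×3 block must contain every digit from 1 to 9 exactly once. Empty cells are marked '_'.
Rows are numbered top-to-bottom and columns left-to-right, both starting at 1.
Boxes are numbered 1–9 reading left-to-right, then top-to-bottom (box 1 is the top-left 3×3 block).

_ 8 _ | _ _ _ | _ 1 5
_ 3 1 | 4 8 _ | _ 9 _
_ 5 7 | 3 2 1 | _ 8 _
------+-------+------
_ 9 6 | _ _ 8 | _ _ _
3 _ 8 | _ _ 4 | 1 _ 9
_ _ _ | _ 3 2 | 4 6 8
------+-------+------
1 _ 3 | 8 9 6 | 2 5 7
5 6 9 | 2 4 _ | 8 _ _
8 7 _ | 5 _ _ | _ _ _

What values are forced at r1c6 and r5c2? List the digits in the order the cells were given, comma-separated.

9,2

For r1c6:
  Consider where 9 can go in column 6.
  r2c6 is out (row 2 already has a 9).
  r8c6 is out (row 8 already has a 9).
  r9c6 is out (box 8 already has a 9).
  So the only cell in column 6 that can hold 9 is r1c6.
  So r1c6 = 9.
For r5c2:
  Row 5 already contains {1, 3, 4, 8, 9}.
  Column 2 already contains {3, 5, 6, 7, 8, 9}.
  Its 3×3 block (box 4) already contains {3, 6, 8, 9}.
  The only value from 1–9 not eliminated is 2, so r5c2 = 2.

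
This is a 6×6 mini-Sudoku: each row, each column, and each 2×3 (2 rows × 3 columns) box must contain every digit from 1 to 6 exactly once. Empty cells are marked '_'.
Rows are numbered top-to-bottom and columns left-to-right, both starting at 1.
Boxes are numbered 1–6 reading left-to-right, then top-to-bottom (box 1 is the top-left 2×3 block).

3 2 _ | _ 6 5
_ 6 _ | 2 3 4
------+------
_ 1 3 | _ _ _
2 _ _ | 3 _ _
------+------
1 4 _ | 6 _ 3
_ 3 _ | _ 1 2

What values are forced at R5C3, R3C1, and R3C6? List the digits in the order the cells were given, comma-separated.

For R5C3:
  Consider where 2 can go in column 3.
  R1C3 is out (row 1 already has a 2).
  R2C3 is out (row 2 already has a 2).
  R4C3 is out (row 4 already has a 2).
  R6C3 is out (row 6 already has a 2).
  So the only cell in column 3 that can hold 2 is R5C3.
  So R5C3 = 2.
For R3C1:
  Consider where 4 can go in column 1.
  R2C1 is out (row 2 already has a 4).
  R6C1 is out (box 5 already has a 4).
  So the only cell in column 1 that can hold 4 is R3C1.
  So R3C1 = 4.
For R3C6:
  Row 3 already contains {1, 3}.
  Column 6 already contains {2, 3, 4, 5}.
  Its 2×3 block (box 4) already contains {3}.
  The only value from 1–6 not eliminated is 6, so R3C6 = 6.

2,4,6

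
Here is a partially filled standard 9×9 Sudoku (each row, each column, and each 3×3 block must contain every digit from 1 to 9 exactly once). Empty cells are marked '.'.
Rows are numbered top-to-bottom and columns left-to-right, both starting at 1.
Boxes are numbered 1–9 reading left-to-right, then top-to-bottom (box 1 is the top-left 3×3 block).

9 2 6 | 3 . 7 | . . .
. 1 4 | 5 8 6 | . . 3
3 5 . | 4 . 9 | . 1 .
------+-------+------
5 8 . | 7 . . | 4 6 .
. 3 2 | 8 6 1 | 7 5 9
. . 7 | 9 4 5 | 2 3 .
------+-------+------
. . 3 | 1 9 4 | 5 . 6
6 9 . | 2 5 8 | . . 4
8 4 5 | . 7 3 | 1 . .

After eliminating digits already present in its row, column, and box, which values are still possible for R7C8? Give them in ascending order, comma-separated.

Row 7 already contains {1, 3, 4, 5, 6, 9}.
Column 8 already contains {1, 3, 5, 6}.
Its 3×3 block (box 9) already contains {1, 4, 5, 6}.
Removing those from 1–9 leaves {2, 7, 8} as the candidates for R7C8.

2,7,8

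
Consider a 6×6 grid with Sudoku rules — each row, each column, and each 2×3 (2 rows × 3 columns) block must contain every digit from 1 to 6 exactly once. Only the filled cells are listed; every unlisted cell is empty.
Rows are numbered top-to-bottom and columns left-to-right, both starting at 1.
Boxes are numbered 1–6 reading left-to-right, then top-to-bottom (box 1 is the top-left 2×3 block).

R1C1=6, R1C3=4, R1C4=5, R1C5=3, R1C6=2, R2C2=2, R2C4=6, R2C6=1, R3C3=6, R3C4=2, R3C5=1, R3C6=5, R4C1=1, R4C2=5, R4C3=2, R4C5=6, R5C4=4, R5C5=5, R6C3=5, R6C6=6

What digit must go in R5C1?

2

Cell R5C1 itself could take any of {2, 3} by direct elimination.
Consider where 2 can go in row 5.
R5C2 is out (column 2 already has a 2).
R5C3 is out (column 3 already has a 2).
R5C6 is out (column 6 already has a 2).
So the only cell in row 5 that can hold 2 is R5C1.
Therefore R5C1 = 2.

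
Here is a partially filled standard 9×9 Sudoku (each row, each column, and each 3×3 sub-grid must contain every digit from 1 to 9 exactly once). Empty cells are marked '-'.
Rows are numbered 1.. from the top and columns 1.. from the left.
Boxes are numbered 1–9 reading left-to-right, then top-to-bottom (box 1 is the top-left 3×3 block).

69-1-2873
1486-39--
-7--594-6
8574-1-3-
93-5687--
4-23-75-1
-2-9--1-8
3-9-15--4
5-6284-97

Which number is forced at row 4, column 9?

9

Cell row 4, column 9 itself could take any of {2, 9} by direct elimination.
Consider where 9 can go in column 9.
row 2, column 9 is out (row 2 already has a 9).
row 5, column 9 is out (row 5 already has a 9).
So the only cell in column 9 that can hold 9 is row 4, column 9.
Therefore row 4, column 9 = 9.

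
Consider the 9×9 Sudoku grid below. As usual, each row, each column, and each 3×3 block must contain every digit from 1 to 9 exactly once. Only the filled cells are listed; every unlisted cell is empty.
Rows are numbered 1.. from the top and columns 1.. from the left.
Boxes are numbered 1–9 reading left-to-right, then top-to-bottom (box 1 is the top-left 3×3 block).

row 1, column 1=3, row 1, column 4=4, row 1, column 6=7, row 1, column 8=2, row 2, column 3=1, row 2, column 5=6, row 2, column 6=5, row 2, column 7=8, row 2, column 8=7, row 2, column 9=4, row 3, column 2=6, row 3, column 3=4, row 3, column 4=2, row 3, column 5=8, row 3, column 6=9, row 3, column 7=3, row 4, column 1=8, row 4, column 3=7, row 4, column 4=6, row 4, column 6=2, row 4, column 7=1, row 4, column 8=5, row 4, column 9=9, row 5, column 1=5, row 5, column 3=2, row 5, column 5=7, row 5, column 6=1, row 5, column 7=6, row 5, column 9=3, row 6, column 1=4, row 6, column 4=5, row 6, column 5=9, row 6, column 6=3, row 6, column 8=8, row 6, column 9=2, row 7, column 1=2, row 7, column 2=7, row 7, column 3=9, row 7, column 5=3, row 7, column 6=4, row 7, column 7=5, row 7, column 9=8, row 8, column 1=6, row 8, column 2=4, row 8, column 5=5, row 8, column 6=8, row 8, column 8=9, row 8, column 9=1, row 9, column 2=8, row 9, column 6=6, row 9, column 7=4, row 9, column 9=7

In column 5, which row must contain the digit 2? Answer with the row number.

Consider where 2 can go in column 5.
row 1, column 5 is out (row 1 already has a 2).
row 4, column 5 is out (row 4 already has a 2).
So the only cell in column 5 that can hold 2 is row 9, column 5.
That is row 9.

9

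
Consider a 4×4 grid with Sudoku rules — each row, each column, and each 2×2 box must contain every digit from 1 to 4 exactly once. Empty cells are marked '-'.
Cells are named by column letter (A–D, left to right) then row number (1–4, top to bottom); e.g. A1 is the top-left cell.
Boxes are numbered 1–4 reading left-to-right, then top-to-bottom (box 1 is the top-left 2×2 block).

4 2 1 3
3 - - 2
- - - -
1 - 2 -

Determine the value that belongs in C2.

Row 2 already contains {2, 3}.
Column C already contains {1, 2}.
Its 2×2 block (box 2) already contains {1, 2, 3}.
The only value from 1–4 not eliminated is 4, so C2 = 4.

4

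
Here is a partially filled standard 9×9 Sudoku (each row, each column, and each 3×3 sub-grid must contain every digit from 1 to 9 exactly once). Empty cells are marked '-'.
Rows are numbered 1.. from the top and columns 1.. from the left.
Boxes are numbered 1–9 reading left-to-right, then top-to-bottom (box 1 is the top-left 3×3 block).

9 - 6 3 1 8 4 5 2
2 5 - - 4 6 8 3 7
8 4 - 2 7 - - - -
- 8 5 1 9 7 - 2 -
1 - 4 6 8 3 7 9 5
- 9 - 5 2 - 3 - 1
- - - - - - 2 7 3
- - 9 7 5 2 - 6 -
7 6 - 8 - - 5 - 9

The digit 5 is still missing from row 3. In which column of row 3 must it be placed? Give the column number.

Consider where 5 can go in row 3.
row 3, column 3 is out (column 3 already has a 5).
row 3, column 7 is out (column 7 already has a 5).
row 3, column 8 is out (column 8 already has a 5).
row 3, column 9 is out (column 9 already has a 5).
So the only cell in row 3 that can hold 5 is row 3, column 6.
That is column 6.

6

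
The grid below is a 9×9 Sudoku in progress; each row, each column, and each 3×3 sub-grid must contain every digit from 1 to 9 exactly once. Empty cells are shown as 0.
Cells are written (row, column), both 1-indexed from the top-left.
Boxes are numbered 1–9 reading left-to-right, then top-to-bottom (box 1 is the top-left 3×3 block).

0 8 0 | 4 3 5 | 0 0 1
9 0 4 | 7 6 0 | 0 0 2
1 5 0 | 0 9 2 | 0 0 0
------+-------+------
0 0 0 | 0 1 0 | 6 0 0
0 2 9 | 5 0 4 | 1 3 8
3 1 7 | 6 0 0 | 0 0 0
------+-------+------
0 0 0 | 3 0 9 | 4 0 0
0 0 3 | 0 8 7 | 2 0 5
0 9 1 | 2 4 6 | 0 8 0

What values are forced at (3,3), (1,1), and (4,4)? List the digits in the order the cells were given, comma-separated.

For (3,3):
  Row 3 already contains {1, 2, 5, 9}.
  Column 3 already contains {1, 3, 4, 7, 9}.
  Its 3×3 block (box 1) already contains {1, 4, 5, 8, 9}.
  The only value from 1–9 not eliminated is 6, so (3,3) = 6.
For (1,1):
  Consider where 7 can go in box 1.
  (1,3) is out (column 3 already has a 7).
  (2,2) is out (row 2 already has a 7).
  (3,3) is out (column 3 already has a 7).
  So the only cell in box 1 that can hold 7 is (1,1).
  So (1,1) = 7.
For (4,4):
  Consider where 9 can go in box 5.
  (4,6) is out (column 6 already has a 9).
  (5,5) is out (row 5 already has a 9).
  (6,5) is out (column 5 already has a 9).
  (6,6) is out (column 6 already has a 9).
  So the only cell in box 5 that can hold 9 is (4,4).
  So (4,4) = 9.

6,7,9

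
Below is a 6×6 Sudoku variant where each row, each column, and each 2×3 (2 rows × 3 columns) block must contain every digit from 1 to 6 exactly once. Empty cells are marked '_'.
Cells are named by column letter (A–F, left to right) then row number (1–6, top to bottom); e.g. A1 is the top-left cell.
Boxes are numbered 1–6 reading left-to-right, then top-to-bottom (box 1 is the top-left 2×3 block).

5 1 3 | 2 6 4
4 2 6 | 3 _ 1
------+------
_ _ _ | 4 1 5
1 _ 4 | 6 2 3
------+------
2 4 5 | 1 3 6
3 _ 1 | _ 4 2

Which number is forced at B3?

Cell B3 itself could take any of {3, 6} by direct elimination.
Consider where 3 can go in column B.
B4 is out (row 4 already has a 3).
B6 is out (row 6 already has a 3).
So the only cell in column B that can hold 3 is B3.
Therefore B3 = 3.

3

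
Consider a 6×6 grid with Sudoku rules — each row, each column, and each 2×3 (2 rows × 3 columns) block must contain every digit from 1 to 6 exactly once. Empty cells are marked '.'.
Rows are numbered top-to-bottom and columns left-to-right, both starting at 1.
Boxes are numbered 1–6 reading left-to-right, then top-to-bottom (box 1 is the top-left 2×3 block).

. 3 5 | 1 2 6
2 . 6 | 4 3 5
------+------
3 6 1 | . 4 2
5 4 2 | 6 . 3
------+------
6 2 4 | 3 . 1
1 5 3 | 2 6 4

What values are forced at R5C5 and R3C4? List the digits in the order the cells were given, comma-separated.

5,5

For R5C5:
  Row 5 already contains {1, 2, 3, 4, 6}.
  Column 5 already contains {2, 3, 4, 6}.
  Its 2×3 block (box 6) already contains {1, 2, 3, 4, 6}.
  The only value from 1–6 not eliminated is 5, so R5C5 = 5.
For R3C4:
  Row 3 already contains {1, 2, 3, 4, 6}.
  Column 4 already contains {1, 2, 3, 4, 6}.
  Its 2×3 block (box 4) already contains {2, 3, 4, 6}.
  The only value from 1–6 not eliminated is 5, so R3C4 = 5.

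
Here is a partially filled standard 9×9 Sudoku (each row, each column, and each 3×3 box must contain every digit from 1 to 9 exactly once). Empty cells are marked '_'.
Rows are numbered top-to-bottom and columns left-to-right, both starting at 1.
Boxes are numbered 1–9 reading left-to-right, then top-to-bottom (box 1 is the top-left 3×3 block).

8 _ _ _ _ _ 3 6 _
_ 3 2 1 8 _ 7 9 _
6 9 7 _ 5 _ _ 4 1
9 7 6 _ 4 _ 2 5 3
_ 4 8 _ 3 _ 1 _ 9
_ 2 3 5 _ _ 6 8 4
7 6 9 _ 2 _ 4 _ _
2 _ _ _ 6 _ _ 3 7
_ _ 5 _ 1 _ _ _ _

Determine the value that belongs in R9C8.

Row 9 already contains {1, 5}.
Column 8 already contains {3, 4, 5, 6, 8, 9}.
Its 3×3 block (box 9) already contains {3, 4, 7}.
The only value from 1–9 not eliminated is 2, so R9C8 = 2.

2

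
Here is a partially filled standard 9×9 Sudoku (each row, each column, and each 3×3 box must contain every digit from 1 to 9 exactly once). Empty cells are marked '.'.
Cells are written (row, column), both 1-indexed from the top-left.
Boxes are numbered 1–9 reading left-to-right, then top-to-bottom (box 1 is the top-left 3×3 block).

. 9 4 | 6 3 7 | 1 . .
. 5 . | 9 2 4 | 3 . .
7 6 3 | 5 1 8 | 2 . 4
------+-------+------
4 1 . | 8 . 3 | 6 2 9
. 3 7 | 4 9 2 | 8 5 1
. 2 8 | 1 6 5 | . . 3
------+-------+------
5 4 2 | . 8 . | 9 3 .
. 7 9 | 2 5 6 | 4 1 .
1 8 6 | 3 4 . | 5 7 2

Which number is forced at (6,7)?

7

Row 6 already contains {1, 2, 3, 5, 6, 8}.
Column 7 already contains {1, 2, 3, 4, 5, 6, 8, 9}.
Its 3×3 block (box 6) already contains {1, 2, 3, 5, 6, 8, 9}.
The only value from 1–9 not eliminated is 7, so (6,7) = 7.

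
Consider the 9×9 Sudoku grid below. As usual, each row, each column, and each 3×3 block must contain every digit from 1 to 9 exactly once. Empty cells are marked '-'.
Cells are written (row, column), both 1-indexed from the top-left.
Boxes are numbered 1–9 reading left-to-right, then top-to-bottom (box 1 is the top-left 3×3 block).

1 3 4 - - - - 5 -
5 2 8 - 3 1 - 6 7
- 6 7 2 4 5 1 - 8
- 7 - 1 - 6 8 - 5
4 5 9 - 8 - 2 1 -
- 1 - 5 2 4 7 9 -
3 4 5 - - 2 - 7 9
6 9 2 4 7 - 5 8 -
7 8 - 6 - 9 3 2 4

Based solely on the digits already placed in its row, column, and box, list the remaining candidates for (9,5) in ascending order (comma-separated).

Row 9 already contains {2, 3, 4, 6, 7, 8, 9}.
Column 5 already contains {2, 3, 4, 7, 8}.
Its 3×3 block (box 8) already contains {2, 4, 6, 7, 9}.
Removing those from 1–9 leaves {1, 5} as the candidates for (9,5).

1,5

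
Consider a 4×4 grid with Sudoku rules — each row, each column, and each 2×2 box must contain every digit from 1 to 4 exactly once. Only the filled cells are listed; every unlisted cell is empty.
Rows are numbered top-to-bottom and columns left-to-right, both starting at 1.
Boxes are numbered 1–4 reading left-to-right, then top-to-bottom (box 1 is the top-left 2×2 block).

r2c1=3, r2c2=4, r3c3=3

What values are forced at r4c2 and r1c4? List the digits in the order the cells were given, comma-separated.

3,3

For r4c2:
  Consider where 3 can go in row 4.
  r4c1 is out (column 1 already has a 3).
  r4c3 is out (column 3 already has a 3).
  r4c4 is out (box 4 already has a 3).
  So the only cell in row 4 that can hold 3 is r4c2.
  So r4c2 = 3.
For r1c4:
  Consider where 3 can go in column 4.
  r2c4 is out (row 2 already has a 3).
  r3c4 is out (row 3 already has a 3).
  r4c4 is out (box 4 already has a 3).
  So the only cell in column 4 that can hold 3 is r1c4.
  So r1c4 = 3.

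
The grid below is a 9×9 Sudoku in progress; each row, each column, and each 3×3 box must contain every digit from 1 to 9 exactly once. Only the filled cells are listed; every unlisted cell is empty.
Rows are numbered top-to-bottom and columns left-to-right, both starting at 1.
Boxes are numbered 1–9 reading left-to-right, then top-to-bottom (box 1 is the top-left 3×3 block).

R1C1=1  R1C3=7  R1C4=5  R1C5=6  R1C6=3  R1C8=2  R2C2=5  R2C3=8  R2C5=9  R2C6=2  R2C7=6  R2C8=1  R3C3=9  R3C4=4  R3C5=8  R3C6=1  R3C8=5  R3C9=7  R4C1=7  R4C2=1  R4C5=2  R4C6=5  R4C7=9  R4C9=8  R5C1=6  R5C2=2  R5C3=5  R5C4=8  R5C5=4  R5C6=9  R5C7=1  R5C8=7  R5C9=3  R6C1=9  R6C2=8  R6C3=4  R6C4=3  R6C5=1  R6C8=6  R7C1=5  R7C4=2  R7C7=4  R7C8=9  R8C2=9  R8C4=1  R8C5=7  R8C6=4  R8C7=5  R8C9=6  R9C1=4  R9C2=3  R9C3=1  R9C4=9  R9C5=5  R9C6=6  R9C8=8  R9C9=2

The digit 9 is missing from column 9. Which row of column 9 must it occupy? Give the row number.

1

Consider where 9 can go in column 9.
R2C9 is out (row 2 already has a 9).
R6C9 is out (row 6 already has a 9).
R7C9 is out (row 7 already has a 9).
So the only cell in column 9 that can hold 9 is R1C9.
That is row 1.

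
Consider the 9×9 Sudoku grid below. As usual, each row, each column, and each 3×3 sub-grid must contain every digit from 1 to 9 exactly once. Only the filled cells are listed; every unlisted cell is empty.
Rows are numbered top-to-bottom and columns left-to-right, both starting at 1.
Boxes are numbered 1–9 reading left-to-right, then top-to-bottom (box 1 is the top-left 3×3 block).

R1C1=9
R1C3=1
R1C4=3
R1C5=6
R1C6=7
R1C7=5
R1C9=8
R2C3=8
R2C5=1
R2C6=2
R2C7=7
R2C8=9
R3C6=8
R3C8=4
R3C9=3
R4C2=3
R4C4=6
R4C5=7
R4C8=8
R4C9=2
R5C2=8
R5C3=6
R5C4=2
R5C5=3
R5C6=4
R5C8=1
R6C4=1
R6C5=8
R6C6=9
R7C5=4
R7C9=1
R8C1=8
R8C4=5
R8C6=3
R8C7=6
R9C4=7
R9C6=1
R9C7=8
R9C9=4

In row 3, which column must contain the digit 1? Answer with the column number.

7

Consider where 1 can go in row 3.
R3C1 is out (box 1 already has a 1).
R3C2 is out (box 1 already has a 1).
R3C3 is out (column 3 already has a 1).
R3C4 is out (column 4 already has a 1).
R3C5 is out (column 5 already has a 1).
So the only cell in row 3 that can hold 1 is R3C7.
That is column 7.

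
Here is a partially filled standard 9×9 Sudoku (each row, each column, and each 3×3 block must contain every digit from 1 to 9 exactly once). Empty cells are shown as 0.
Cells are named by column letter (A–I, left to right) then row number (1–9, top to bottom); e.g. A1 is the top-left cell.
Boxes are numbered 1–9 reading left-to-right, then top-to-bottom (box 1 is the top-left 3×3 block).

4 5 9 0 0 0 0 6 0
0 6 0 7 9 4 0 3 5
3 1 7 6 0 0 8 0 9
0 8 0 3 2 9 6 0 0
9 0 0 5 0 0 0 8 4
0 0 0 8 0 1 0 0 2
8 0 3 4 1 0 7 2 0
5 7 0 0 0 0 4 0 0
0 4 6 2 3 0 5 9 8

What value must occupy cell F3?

Cell F3 itself could take any of {2, 5} by direct elimination.
Consider where 2 can go in row 3.
E3 is out (column E already has a 2).
H3 is out (column H already has a 2).
So the only cell in row 3 that can hold 2 is F3.
Therefore F3 = 2.

2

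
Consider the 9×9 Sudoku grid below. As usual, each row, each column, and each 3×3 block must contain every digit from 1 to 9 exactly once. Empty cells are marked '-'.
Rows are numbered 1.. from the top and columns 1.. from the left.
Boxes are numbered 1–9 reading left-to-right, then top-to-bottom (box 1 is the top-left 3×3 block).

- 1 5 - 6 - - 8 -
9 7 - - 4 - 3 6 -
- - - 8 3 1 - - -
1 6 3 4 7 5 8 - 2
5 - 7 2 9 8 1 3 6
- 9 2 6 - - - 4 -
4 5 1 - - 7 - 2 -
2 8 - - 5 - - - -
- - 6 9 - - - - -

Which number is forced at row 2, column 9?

Cell row 2, column 9 itself could take any of {1, 5} by direct elimination.
Consider where 1 can go in box 3.
row 1, column 7 is out (row 1 already has a 1).
row 1, column 9 is out (row 1 already has a 1).
row 3, column 7 is out (row 3 already has a 1).
row 3, column 8 is out (row 3 already has a 1).
row 3, column 9 is out (row 3 already has a 1).
So the only cell in box 3 that can hold 1 is row 2, column 9.
Therefore row 2, column 9 = 1.

1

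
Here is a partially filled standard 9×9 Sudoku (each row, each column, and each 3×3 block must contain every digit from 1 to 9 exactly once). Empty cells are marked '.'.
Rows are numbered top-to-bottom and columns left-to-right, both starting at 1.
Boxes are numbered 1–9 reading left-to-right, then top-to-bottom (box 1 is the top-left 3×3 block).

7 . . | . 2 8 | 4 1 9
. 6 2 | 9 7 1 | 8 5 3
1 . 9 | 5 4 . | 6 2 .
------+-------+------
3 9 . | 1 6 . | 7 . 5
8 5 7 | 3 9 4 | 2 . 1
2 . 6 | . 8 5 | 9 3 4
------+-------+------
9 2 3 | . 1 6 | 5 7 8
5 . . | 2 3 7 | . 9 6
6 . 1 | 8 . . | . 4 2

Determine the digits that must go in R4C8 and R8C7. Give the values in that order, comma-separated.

8,1

For R4C8:
  Row 4 already contains {1, 3, 5, 6, 7, 9}.
  Column 8 already contains {1, 2, 3, 4, 5, 7, 9}.
  Its 3×3 block (box 6) already contains {1, 2, 3, 4, 5, 7, 9}.
  The only value from 1–9 not eliminated is 8, so R4C8 = 8.
For R8C7:
  Row 8 already contains {2, 3, 5, 6, 7, 9}.
  Column 7 already contains {2, 4, 5, 6, 7, 8, 9}.
  Its 3×3 block (box 9) already contains {2, 4, 5, 6, 7, 8, 9}.
  The only value from 1–9 not eliminated is 1, so R8C7 = 1.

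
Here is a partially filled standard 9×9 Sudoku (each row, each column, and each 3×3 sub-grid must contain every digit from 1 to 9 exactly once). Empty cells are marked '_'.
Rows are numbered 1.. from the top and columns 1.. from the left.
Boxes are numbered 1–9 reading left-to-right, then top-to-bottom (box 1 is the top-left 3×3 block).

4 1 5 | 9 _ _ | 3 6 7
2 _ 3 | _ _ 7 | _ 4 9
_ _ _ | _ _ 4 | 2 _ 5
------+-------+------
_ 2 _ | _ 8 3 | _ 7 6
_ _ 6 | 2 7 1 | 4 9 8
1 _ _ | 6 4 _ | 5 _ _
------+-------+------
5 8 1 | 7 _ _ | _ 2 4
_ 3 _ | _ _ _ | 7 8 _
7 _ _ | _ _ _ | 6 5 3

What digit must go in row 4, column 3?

Cell row 4, column 3 itself could take any of {4, 9} by direct elimination.
Consider where 4 can go in box 4.
row 4, column 1 is out (column 1 already has a 4).
row 5, column 1 is out (row 5 already has a 4).
row 5, column 2 is out (row 5 already has a 4).
row 6, column 2 is out (row 6 already has a 4).
row 6, column 3 is out (row 6 already has a 4).
So the only cell in box 4 that can hold 4 is row 4, column 3.
Therefore row 4, column 3 = 4.

4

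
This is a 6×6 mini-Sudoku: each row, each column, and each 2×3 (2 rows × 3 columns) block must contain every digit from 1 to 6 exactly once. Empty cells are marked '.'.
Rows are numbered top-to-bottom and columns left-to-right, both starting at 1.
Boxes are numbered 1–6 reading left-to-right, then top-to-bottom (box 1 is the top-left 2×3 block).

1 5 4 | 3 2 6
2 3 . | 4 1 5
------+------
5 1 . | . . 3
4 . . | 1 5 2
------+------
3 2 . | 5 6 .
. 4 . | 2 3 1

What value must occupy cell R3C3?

Cell R3C3 itself could take any of {2, 6} by direct elimination.
Consider where 2 can go in row 3.
R3C4 is out (column 4 already has a 2).
R3C5 is out (column 5 already has a 2).
So the only cell in row 3 that can hold 2 is R3C3.
Therefore R3C3 = 2.

2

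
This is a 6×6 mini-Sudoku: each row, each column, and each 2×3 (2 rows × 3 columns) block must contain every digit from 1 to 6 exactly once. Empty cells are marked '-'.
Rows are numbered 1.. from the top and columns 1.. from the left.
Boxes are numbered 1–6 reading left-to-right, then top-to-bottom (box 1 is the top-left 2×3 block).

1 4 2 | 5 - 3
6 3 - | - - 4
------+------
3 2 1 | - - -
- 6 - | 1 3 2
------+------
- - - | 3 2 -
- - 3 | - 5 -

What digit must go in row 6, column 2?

Row 6 already contains {3, 5}.
Column 2 already contains {2, 3, 4, 6}.
Its 2×3 block (box 5) already contains {3}.
The only value from 1–6 not eliminated is 1, so row 6, column 2 = 1.

1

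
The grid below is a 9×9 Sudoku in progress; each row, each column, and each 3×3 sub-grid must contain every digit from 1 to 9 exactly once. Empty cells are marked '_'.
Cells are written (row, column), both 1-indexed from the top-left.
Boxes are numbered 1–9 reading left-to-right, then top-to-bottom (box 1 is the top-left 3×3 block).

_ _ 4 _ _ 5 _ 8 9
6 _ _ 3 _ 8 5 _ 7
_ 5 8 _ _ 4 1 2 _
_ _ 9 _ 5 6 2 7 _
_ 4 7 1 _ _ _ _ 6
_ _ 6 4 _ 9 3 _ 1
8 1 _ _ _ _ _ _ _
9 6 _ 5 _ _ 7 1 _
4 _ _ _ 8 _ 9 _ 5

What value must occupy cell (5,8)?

9

Cell (5,8) itself could take any of {5, 9} by direct elimination.
Consider where 9 can go in column 8.
(2,8) is out (box 3 already has a 9).
(6,8) is out (row 6 already has a 9).
(7,8) is out (box 9 already has a 9).
(9,8) is out (row 9 already has a 9).
So the only cell in column 8 that can hold 9 is (5,8).
Therefore (5,8) = 9.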